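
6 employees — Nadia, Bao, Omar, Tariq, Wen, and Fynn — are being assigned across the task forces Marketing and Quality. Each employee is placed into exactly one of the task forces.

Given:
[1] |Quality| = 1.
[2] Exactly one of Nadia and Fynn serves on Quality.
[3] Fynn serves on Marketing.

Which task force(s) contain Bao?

From (3): Fynn ∈ Marketing.
(2) (exactly one): Nadia ∈ Quality.
(1): Quality already has 1, so the rest are out.
Only one task force left: Bao ∈ Marketing.
Only one task force left: Omar ∈ Marketing.
Only one task force left: Tariq ∈ Marketing.
Only one task force left: Wen ∈ Marketing.

Bao: Marketing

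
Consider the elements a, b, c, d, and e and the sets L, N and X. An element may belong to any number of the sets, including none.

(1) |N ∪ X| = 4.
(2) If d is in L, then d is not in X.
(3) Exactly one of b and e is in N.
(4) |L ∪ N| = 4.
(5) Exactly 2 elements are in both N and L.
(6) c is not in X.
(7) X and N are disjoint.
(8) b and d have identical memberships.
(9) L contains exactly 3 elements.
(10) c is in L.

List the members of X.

X = {e}

From (6): c ∉ X.
From (10): c ∈ L.
Suppose a ∈ X: no assignment then satisfies all the clues, so a ∉ X.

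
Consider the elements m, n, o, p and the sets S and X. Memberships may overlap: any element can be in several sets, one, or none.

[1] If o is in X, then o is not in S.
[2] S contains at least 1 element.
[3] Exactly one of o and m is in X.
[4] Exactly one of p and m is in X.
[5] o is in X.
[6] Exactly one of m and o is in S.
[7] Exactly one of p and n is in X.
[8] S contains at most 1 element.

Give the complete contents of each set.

S = {m}; X = {o, p}

From (5): o ∈ X.
(1): o ∉ S.
(3) (exactly one): m ∉ X.
(4) (exactly one): p ∈ X.
(6) (exactly one): m ∈ S.
(7) (exactly one): n ∉ X.
(8): S already has 1, so the rest are out.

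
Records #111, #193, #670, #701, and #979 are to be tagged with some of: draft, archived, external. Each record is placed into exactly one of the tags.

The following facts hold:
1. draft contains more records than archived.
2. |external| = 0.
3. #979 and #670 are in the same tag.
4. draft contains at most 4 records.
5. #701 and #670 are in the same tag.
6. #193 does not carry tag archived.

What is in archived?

archived = {#111}

From (6): #193 ∉ archived.
(2): external already has 0, so the rest are out.
Only one tag left: #193 ∈ draft.
Suppose #111 ∉ archived: no assignment then satisfies all the clues, so #111 ∈ archived.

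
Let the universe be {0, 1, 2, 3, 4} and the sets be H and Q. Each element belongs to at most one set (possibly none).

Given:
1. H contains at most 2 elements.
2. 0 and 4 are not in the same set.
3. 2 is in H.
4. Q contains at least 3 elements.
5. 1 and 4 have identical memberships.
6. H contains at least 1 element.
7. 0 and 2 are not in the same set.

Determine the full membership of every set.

H = {2}; Q = {1, 3, 4}

From (3): 2 ∈ H.
(7): 0 ∉ H.
Suppose 0 ∈ Q: no assignment then satisfies all the clues, so 0 ∉ Q.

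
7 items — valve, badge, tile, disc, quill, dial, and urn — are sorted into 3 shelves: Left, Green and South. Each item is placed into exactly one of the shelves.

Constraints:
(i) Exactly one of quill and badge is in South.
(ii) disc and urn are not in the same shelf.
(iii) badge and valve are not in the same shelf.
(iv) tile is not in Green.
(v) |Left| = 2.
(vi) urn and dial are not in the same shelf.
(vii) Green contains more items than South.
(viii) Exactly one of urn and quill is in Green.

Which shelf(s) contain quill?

quill: Green

From (iv): tile ∉ Green.
Suppose quill ∈ Left: no assignment then satisfies all the clues, so quill ∉ Left.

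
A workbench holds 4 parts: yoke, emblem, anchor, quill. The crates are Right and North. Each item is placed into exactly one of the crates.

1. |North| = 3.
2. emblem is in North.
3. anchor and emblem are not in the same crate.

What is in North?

North = {emblem, quill, yoke}

From (2): emblem ∈ North.
(3): anchor ∉ North.
Only one crate left: anchor ∈ Right.
(1): only 3 candidates remain for North, so all are in.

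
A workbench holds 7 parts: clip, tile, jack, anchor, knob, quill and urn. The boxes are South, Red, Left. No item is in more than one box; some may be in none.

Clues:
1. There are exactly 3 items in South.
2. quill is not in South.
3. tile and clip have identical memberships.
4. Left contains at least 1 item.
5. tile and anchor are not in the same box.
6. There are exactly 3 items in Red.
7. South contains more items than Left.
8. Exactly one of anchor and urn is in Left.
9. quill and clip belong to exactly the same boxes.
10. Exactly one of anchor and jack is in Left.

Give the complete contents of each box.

South = {jack, knob, urn}; Red = {clip, quill, tile}; Left = {anchor}

From (2): quill ∉ South.
(9): clip matches quill: clip ∉ South.
(3): tile matches clip: tile ∉ South.
Suppose clip ∉ Red: no assignment then satisfies all the clues, so clip ∈ Red.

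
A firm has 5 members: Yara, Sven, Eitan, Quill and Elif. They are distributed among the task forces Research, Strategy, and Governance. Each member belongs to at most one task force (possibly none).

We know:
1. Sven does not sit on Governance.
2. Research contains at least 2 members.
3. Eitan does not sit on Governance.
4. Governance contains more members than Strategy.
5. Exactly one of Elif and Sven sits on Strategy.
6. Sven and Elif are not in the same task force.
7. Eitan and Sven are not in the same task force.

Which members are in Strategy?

Strategy = {Sven}

From (1): Sven ∉ Governance.
From (3): Eitan ∉ Governance.
Suppose Yara ∈ Strategy: no assignment then satisfies all the clues, so Yara ∉ Strategy.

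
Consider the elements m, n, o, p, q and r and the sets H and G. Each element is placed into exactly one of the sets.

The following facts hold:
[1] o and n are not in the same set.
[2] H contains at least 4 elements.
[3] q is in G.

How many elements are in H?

4

From (3): q ∈ G.
Suppose m ∉ H: no assignment then satisfies all the clues, so m ∈ H.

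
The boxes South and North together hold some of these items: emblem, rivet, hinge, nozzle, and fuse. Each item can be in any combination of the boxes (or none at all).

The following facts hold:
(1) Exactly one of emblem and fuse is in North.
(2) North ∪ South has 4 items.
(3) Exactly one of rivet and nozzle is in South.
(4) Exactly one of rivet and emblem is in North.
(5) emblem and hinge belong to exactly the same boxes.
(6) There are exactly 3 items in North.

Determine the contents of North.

North = {emblem, hinge, nozzle}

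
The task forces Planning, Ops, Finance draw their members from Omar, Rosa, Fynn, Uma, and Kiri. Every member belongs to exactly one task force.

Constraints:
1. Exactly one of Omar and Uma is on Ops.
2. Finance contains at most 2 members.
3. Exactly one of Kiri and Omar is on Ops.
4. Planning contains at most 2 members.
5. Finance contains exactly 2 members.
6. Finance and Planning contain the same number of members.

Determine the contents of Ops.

Ops = {Omar}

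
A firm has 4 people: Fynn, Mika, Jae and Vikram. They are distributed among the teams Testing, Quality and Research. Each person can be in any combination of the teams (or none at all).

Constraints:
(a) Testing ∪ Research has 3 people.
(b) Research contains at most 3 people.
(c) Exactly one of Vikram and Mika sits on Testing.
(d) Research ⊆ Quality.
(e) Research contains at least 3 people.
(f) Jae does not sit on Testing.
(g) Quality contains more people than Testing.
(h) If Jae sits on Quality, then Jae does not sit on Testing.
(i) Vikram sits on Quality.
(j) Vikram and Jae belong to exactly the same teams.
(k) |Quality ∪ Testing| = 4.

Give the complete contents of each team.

Testing = {Mika}; Quality = {Fynn, Jae, Mika, Vikram}; Research = {Jae, Mika, Vikram}

From (f): Jae ∉ Testing.
From (i): Vikram ∈ Quality.
(j): Vikram matches Jae: Vikram ∉ Testing.
(j): Jae matches Vikram: Jae ∈ Quality.
(c) (exactly one): Mika ∈ Testing.
Suppose Fynn ∈ Testing: no assignment then satisfies all the clues, so Fynn ∉ Testing.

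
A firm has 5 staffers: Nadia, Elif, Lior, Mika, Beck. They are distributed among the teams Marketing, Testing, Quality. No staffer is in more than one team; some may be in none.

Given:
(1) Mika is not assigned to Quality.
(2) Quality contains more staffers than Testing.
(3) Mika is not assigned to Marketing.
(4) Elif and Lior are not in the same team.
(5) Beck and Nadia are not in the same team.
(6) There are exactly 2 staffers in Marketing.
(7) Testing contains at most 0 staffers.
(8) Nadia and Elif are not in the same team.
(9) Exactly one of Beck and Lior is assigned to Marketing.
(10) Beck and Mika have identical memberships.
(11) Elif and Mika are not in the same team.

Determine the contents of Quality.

Quality = {Elif}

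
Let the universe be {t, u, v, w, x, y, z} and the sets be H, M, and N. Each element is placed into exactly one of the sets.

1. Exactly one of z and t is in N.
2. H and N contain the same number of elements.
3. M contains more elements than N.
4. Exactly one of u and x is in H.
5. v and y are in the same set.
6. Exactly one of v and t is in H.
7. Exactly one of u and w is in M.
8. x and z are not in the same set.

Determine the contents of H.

H = {t, x}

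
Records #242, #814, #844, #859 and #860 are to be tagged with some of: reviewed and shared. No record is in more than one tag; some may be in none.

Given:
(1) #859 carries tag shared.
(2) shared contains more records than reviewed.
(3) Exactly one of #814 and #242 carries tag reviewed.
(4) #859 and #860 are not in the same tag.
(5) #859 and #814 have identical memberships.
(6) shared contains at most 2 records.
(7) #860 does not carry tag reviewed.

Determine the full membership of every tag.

reviewed = {#242}; shared = {#814, #859}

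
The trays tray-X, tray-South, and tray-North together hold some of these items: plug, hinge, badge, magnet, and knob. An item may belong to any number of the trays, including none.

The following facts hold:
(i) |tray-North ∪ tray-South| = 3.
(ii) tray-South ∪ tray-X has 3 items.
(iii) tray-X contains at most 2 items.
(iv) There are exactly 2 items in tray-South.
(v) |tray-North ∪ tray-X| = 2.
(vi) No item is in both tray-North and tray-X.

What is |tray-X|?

1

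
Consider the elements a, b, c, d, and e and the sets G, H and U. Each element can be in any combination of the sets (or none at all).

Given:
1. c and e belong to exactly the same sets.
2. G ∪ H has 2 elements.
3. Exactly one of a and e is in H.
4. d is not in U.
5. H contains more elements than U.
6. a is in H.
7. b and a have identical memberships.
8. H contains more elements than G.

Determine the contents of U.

U = {}

From (4): d ∉ U.
From (6): a ∈ H.
(3) (exactly one): e ∉ H.
(7): b matches a: b ∈ H.
(1): c matches e: c ∉ H.
Suppose a ∈ U: no assignment then satisfies all the clues, so a ∉ U.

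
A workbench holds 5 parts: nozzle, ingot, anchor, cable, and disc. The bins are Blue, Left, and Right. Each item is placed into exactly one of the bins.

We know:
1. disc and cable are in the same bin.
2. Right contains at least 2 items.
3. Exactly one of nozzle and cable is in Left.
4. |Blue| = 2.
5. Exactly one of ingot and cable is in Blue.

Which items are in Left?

Left = {nozzle}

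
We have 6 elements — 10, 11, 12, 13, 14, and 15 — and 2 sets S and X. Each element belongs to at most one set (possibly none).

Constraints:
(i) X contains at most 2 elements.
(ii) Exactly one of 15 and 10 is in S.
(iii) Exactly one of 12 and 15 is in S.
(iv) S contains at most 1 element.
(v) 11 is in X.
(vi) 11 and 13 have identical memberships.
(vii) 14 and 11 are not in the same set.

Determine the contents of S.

From (v): 11 ∈ X.
(vi): 13 matches 11: 13 ∉ S.
(vi): 13 matches 11: 13 ∈ X.
(vii): 14 ∉ X.
(i): X already has 2, so the rest are out.
Suppose 10 ∈ S: no assignment then satisfies all the clues, so 10 ∉ S.

S = {15}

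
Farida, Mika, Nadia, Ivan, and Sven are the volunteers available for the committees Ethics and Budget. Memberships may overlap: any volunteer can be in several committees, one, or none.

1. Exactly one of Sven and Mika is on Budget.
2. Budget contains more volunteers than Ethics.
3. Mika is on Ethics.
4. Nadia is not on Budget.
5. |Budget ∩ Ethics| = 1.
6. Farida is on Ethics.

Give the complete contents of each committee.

Ethics = {Farida, Mika}; Budget = {Farida, Ivan, Sven}

From (3): Mika ∈ Ethics.
From (4): Nadia ∉ Budget.
From (6): Farida ∈ Ethics.
Suppose Farida ∉ Budget: no assignment then satisfies all the clues, so Farida ∈ Budget.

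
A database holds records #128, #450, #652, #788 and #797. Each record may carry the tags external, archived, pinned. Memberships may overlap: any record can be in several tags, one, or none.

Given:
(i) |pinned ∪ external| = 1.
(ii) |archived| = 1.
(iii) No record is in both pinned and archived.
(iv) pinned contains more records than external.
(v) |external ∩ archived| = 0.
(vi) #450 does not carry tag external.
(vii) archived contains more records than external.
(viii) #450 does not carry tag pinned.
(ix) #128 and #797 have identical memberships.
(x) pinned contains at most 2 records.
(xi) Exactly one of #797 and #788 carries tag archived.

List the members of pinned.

pinned = {#652}

From (vi): #450 ∉ external.
From (viii): #450 ∉ pinned.
Suppose #128 ∈ pinned: no assignment then satisfies all the clues, so #128 ∉ pinned.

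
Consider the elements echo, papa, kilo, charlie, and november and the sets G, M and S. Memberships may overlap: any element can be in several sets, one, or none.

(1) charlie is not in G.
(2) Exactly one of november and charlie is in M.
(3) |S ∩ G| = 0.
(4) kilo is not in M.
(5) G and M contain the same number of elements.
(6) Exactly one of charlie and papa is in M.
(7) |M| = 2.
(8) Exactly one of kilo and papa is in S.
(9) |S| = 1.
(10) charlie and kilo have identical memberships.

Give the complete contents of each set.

From (1): charlie ∉ G.
From (4): kilo ∉ M.
(10): kilo matches charlie: kilo ∉ G.
(10): charlie matches kilo: charlie ∉ M.
(2) (exactly one): november ∈ M.
(6) (exactly one): papa ∈ M.
(7): M already has 2, so the rest are out.
Suppose echo ∉ G: no assignment then satisfies all the clues, so echo ∈ G.

G = {echo, november}; M = {november, papa}; S = {papa}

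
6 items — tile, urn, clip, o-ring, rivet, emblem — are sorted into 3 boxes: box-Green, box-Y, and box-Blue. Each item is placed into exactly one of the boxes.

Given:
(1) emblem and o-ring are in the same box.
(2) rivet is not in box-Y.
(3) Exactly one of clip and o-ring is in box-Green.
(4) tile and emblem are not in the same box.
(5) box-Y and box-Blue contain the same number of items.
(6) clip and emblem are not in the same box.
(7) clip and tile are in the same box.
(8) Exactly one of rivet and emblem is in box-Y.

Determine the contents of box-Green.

box-Green = {clip, tile}

From (2): rivet ∉ box-Y.
(8) (exactly one): emblem ∈ box-Y.
(1): o-ring matches emblem: o-ring ∉ box-Green.
(1): o-ring matches emblem: o-ring ∈ box-Y.
(3) (exactly one): clip ∈ box-Green.
(4): tile ∉ box-Y.
(7): tile matches clip: tile ∈ box-Green.
Suppose urn ∈ box-Green: no assignment then satisfies all the clues, so urn ∉ box-Green.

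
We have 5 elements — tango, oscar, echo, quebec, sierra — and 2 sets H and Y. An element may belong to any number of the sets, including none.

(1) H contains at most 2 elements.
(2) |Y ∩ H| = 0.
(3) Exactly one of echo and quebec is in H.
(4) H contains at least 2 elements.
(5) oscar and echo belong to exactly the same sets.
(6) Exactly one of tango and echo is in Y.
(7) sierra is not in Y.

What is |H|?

2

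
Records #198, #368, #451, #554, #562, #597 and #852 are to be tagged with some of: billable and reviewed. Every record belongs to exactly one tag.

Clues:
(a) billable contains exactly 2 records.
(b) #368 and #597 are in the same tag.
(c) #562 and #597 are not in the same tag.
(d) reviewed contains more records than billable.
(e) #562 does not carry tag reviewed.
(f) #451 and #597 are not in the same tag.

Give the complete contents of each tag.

From (e): #562 ∉ reviewed.
Only one tag left: #562 ∈ billable.
(c): #597 ∉ billable.
Only one tag left: #597 ∈ reviewed.
(b): #368 matches #597: #368 ∉ billable.
(b): #368 matches #597: #368 ∈ reviewed.
(f): #451 ∉ reviewed.
Only one tag left: #451 ∈ billable.
(a): billable already has 2, so the rest are out.
Only one tag left: #198 ∈ reviewed.
Only one tag left: #554 ∈ reviewed.
Only one tag left: #852 ∈ reviewed.

billable = {#451, #562}; reviewed = {#198, #368, #554, #597, #852}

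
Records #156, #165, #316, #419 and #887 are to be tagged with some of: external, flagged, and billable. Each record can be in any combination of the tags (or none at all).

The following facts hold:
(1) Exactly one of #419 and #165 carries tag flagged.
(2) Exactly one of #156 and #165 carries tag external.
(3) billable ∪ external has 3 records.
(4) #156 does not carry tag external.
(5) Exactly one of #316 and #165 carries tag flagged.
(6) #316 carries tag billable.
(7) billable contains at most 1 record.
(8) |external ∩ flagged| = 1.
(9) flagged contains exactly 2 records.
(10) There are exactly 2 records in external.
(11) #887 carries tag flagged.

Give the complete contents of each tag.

external = {#165, #419}; flagged = {#165, #887}; billable = {#316}

From (4): #156 ∉ external.
From (6): #316 ∈ billable.
From (11): #887 ∈ flagged.
(2) (exactly one): #165 ∈ external.
(7): billable already has 1, so the rest are out.
Suppose #156 ∈ flagged: no assignment then satisfies all the clues, so #156 ∉ flagged.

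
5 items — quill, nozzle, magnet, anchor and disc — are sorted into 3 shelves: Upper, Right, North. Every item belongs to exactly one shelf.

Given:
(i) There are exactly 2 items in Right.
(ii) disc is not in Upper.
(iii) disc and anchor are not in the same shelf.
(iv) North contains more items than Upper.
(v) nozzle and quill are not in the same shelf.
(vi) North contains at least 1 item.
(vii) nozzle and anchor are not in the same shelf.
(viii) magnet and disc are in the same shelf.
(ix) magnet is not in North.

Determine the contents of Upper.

Upper = {nozzle}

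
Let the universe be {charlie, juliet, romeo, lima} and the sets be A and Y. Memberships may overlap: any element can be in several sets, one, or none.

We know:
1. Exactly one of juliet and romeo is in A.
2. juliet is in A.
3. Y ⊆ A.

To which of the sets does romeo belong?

romeo: none

From (2): juliet ∈ A.
(1) (exactly one): romeo ∉ A.
(3) contrapositive: romeo ∉ Y.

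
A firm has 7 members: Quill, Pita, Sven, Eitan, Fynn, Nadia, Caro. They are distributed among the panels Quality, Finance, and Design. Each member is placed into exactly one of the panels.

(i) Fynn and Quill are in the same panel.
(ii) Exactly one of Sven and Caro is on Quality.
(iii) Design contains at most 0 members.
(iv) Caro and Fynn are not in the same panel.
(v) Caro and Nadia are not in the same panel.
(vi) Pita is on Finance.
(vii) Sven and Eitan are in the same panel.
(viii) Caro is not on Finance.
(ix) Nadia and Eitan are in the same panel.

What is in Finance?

From (vi): Pita ∈ Finance.
From (viii): Caro ∉ Finance.
(iii): Design already has 0, so the rest are out.
Only one panel left: Caro ∈ Quality.
(ii) (exactly one): Sven ∉ Quality.
(iv): Fynn ∉ Quality.
(v): Nadia ∉ Quality.
(vii): Eitan matches Sven: Eitan ∉ Quality.
Only one panel left: Sven ∈ Finance.
Only one panel left: Eitan ∈ Finance.
Only one panel left: Fynn ∈ Finance.
(i): Quill matches Fynn: Quill ∈ Finance.

Finance = {Eitan, Fynn, Nadia, Pita, Quill, Sven}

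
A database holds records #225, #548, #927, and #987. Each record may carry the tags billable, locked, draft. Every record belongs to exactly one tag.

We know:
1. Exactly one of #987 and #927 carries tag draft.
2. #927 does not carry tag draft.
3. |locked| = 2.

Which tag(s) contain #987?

#987: draft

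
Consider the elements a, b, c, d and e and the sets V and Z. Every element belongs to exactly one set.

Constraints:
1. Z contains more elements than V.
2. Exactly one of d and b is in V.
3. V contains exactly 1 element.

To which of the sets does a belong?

a: Z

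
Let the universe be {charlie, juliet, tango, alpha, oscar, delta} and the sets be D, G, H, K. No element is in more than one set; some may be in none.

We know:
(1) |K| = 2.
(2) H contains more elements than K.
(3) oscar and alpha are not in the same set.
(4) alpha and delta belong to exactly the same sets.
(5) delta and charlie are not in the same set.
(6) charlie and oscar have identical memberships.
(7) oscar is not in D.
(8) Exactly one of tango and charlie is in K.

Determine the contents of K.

K = {charlie, oscar}

From (7): oscar ∉ D.
(6): charlie matches oscar: charlie ∉ D.
Suppose charlie ∉ K: no assignment then satisfies all the clues, so charlie ∈ K.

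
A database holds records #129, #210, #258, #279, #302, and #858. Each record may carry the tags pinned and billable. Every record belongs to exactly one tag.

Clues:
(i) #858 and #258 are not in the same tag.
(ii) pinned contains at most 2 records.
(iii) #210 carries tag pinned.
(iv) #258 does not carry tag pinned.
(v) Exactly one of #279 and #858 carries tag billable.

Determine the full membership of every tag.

From (iii): #210 ∈ pinned.
From (iv): #258 ∉ pinned.
Only one tag left: #258 ∈ billable.
(i): #858 ∉ billable.
(v) (exactly one): #279 ∈ billable.
Only one tag left: #858 ∈ pinned.
(ii): pinned already has 2, so the rest are out.
Only one tag left: #129 ∈ billable.
Only one tag left: #302 ∈ billable.

pinned = {#210, #858}; billable = {#129, #258, #279, #302}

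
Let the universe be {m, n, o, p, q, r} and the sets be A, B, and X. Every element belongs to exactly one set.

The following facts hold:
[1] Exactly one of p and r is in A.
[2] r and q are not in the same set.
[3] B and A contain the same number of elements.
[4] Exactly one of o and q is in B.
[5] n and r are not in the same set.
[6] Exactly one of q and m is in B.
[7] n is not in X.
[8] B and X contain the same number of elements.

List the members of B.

B = {n, q}

From (7): n ∉ X.
Suppose m ∈ B: no assignment then satisfies all the clues, so m ∉ B.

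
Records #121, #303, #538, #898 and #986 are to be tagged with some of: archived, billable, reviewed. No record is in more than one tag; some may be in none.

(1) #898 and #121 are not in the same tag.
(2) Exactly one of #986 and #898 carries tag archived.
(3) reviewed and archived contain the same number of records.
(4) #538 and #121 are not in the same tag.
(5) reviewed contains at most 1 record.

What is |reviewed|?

1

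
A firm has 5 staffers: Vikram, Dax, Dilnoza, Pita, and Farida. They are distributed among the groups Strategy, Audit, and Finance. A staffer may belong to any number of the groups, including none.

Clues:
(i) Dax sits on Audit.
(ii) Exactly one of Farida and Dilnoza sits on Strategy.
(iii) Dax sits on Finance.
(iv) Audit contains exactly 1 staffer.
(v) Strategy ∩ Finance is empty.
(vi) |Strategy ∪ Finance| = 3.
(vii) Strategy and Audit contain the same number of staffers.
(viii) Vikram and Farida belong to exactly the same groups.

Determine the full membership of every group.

From (i): Dax ∈ Audit.
From (iii): Dax ∈ Finance.
(iv): Audit already has 1, so the rest are out.
(v) (disjoint): Dax ∉ Strategy.
Suppose Vikram ∈ Strategy: no assignment then satisfies all the clues, so Vikram ∉ Strategy.

Strategy = {Dilnoza}; Audit = {Dax}; Finance = {Dax, Pita}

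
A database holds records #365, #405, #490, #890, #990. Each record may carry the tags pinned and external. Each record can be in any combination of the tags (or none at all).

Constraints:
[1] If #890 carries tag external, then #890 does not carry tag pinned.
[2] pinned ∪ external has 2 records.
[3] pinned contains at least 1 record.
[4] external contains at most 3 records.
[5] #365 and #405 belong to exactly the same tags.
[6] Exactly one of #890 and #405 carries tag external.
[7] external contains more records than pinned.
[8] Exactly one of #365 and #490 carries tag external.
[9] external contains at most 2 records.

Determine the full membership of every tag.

pinned = {#490}; external = {#490, #890}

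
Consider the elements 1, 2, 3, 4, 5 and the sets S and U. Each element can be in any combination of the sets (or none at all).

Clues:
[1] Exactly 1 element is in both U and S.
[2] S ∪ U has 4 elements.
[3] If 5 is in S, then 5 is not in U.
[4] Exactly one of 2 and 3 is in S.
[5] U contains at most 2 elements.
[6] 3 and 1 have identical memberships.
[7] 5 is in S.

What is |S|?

4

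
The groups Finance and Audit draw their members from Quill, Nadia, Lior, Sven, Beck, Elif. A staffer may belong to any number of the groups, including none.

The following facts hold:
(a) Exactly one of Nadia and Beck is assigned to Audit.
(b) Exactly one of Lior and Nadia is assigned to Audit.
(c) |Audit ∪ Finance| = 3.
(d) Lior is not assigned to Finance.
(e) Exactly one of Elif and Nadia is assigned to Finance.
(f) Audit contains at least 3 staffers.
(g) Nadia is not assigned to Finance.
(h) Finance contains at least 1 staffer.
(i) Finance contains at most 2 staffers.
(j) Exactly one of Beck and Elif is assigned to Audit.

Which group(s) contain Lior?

Lior: none

From (d): Lior ∉ Finance.
From (g): Nadia ∉ Finance.
(e) (exactly one): Elif ∈ Finance.
Suppose Lior ∈ Audit: no assignment then satisfies all the clues, so Lior ∉ Audit.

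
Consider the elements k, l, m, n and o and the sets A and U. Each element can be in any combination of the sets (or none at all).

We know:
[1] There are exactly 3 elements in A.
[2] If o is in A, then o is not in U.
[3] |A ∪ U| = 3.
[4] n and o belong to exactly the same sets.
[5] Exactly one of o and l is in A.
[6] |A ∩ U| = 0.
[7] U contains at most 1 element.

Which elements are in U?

U = {}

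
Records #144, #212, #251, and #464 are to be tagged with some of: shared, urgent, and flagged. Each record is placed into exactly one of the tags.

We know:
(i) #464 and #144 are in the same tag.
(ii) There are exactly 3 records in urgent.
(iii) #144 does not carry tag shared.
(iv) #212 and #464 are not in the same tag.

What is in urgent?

urgent = {#144, #251, #464}

From (iii): #144 ∉ shared.
(i): #464 matches #144: #464 ∉ shared.
Suppose #144 ∉ urgent: no assignment then satisfies all the clues, so #144 ∈ urgent.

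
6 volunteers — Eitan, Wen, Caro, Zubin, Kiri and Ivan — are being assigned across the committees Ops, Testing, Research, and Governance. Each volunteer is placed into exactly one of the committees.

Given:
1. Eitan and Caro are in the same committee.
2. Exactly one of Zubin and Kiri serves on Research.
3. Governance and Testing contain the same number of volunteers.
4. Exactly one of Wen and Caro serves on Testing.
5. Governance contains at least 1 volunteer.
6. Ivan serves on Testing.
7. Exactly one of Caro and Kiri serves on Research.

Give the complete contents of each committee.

From (6): Ivan ∈ Testing.
Suppose Eitan ∈ Ops: no assignment then satisfies all the clues, so Eitan ∉ Ops.

Ops = {Zubin}; Testing = {Ivan, Wen}; Research = {Kiri}; Governance = {Caro, Eitan}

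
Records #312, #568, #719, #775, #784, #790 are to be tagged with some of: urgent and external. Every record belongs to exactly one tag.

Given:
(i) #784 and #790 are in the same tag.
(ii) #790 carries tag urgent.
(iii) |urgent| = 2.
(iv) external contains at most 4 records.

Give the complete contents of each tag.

urgent = {#784, #790}; external = {#312, #568, #719, #775}

From (ii): #790 ∈ urgent.
(i): #784 matches #790: #784 ∈ urgent.
(iii): urgent already has 2, so the rest are out.
Only one tag left: #312 ∈ external.
Only one tag left: #568 ∈ external.
Only one tag left: #719 ∈ external.
Only one tag left: #775 ∈ external.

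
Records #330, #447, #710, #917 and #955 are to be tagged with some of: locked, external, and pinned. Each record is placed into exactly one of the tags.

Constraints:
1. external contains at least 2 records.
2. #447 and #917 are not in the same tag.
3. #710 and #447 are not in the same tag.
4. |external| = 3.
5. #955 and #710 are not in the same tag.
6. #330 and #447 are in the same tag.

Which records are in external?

external = {#330, #447, #955}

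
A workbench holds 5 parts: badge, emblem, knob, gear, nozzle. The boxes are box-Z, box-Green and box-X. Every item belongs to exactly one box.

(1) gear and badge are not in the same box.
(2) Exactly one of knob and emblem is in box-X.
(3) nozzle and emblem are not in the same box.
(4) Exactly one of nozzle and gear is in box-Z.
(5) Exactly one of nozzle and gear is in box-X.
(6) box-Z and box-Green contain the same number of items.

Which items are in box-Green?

box-Green = {emblem}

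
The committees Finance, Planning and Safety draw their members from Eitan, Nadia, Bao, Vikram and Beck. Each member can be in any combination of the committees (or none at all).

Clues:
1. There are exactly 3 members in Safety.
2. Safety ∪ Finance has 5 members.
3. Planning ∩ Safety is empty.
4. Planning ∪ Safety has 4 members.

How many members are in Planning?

1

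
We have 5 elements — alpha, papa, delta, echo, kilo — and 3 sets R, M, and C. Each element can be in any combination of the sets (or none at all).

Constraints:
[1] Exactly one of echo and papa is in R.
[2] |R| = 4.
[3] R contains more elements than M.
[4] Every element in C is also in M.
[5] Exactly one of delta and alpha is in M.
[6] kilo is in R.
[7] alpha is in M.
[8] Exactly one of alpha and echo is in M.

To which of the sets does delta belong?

delta: R

From (6): kilo ∈ R.
From (7): alpha ∈ M.
(5) (exactly one): delta ∉ M.
(8) (exactly one): echo ∉ M.
(4) contrapositive: delta ∉ C.
(4) contrapositive: echo ∉ C.
Suppose delta ∉ R: no assignment then satisfies all the clues, so delta ∈ R.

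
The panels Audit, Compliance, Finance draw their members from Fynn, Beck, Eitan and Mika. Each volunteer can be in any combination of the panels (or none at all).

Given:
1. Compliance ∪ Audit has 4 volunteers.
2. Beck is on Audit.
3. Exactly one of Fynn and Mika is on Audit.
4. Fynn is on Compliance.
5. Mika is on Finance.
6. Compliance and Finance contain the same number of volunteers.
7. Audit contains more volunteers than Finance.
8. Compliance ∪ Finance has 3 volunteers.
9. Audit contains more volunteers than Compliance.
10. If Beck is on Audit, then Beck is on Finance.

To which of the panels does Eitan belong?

Eitan: Audit

From (2): Beck ∈ Audit.
From (4): Fynn ∈ Compliance.
From (5): Mika ∈ Finance.
(10): Beck ∈ Finance.
Suppose Eitan ∉ Audit: no assignment then satisfies all the clues, so Eitan ∈ Audit.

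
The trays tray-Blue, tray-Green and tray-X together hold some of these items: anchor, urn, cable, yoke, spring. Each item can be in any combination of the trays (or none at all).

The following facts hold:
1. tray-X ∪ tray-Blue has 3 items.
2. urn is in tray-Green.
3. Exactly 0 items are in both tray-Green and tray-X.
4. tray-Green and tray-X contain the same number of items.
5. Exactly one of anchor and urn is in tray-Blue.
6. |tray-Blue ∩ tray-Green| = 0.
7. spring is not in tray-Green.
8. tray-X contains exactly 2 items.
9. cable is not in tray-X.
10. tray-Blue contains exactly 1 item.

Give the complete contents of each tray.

tray-Blue = {anchor}; tray-Green = {cable, urn}; tray-X = {spring, yoke}

From (2): urn ∈ tray-Green.
From (7): spring ∉ tray-Green.
From (9): cable ∉ tray-X.
Suppose anchor ∉ tray-Blue: no assignment then satisfies all the clues, so anchor ∈ tray-Blue.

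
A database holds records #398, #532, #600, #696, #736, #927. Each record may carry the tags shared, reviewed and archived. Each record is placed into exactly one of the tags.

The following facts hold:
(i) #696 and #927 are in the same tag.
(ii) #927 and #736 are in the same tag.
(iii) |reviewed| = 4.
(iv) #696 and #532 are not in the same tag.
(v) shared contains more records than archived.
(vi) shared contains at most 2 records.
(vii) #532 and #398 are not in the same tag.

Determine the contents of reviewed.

reviewed = {#398, #696, #736, #927}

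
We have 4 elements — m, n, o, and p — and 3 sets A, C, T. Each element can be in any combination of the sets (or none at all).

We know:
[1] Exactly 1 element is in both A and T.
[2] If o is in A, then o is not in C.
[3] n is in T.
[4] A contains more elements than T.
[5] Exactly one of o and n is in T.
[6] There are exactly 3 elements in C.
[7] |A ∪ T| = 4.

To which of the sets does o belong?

From (3): n ∈ T.
(5) (exactly one): o ∉ T.
Suppose o ∉ A: no assignment then satisfies all the clues, so o ∈ A.

o: A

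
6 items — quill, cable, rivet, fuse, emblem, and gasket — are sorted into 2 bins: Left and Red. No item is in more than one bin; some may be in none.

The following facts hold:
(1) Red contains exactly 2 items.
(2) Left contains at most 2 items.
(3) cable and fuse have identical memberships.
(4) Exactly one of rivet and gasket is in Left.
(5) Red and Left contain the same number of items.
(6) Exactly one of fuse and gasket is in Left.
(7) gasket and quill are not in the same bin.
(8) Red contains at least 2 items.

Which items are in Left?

Left = {emblem, gasket}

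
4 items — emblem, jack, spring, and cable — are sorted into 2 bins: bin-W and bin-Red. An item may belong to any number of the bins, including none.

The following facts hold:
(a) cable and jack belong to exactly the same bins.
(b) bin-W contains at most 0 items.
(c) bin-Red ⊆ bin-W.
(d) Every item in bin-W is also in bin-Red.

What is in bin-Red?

bin-Red = {}

(b): bin-W already has 0, so the rest are out.
(c) contrapositive: emblem ∉ bin-Red.
(c) contrapositive: jack ∉ bin-Red.
(c) contrapositive: spring ∉ bin-Red.
(c) contrapositive: cable ∉ bin-Red.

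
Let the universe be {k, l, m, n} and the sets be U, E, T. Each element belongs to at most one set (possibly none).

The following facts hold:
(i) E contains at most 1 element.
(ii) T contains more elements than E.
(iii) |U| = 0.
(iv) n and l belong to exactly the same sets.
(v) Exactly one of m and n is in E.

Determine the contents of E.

E = {m}

(iii): U already has 0, so the rest are out.
Suppose k ∈ E: no assignment then satisfies all the clues, so k ∉ E.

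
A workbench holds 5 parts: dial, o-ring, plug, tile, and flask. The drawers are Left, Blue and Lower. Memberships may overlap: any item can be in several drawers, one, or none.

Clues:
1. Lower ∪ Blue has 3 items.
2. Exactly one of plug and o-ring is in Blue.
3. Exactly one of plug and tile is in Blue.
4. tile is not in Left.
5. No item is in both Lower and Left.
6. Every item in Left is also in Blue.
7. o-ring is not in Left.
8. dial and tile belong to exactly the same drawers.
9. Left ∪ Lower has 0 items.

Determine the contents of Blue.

Blue = {dial, o-ring, tile}

From (4): tile ∉ Left.
From (7): o-ring ∉ Left.
(8): dial matches tile: dial ∉ Left.
Suppose dial ∉ Blue: no assignment then satisfies all the clues, so dial ∈ Blue.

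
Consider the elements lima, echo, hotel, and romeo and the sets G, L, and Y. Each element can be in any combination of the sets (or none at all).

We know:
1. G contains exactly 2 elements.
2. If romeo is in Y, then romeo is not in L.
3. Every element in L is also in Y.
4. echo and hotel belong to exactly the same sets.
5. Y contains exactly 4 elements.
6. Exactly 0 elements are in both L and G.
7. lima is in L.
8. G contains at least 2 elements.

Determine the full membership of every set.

G = {echo, hotel}; L = {lima}; Y = {echo, hotel, lima, romeo}

From (7): lima ∈ L.
(3) with lima ∈ L: lima ∈ Y.
(5): only 4 candidates remain for Y, so all are in.
(2): romeo ∉ L.
Suppose lima ∈ G: no assignment then satisfies all the clues, so lima ∉ G.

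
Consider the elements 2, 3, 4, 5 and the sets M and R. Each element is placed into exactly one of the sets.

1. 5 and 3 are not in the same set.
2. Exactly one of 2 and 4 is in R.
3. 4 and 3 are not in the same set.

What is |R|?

2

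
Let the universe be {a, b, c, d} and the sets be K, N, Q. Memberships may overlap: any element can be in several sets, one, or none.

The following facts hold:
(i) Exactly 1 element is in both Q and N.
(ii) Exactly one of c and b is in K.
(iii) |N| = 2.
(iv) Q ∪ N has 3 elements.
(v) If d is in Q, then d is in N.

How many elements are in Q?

2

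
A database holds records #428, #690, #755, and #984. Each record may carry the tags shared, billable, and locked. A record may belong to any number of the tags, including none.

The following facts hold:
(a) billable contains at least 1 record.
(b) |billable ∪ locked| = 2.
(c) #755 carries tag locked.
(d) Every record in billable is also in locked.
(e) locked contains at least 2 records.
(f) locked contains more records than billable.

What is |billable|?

1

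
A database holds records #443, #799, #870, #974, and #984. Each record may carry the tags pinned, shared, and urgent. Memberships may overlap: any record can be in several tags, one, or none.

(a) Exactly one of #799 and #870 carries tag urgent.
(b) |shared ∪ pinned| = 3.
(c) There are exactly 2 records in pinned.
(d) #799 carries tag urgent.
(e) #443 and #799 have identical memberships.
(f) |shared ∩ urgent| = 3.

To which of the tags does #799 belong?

#799: pinned, shared, urgent

From (d): #799 ∈ urgent.
(a) (exactly one): #870 ∉ urgent.
(e): #443 matches #799: #443 ∈ urgent.
Suppose #799 ∉ pinned: no assignment then satisfies all the clues, so #799 ∈ pinned.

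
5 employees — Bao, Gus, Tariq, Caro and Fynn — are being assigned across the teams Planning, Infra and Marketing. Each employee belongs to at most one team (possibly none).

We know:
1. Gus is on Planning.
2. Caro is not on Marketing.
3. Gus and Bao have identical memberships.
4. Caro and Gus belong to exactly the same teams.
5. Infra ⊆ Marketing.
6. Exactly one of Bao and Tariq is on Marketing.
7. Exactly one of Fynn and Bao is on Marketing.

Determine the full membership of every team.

Planning = {Bao, Caro, Gus}; Infra = {}; Marketing = {Fynn, Tariq}

From (1): Gus ∈ Planning.
From (2): Caro ∉ Marketing.
(3): Bao matches Gus: Bao ∈ Planning.
(4): Caro matches Gus: Caro ∈ Planning.
(6) (exactly one): Tariq ∈ Marketing.
(7) (exactly one): Fynn ∈ Marketing.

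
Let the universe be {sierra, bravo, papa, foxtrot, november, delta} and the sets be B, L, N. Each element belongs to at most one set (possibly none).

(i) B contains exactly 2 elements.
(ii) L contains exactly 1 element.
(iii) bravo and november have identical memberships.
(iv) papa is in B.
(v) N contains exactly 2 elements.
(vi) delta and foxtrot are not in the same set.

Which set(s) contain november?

From (iv): papa ∈ B.
Suppose november ∈ B: no assignment then satisfies all the clues, so november ∉ B.

november: N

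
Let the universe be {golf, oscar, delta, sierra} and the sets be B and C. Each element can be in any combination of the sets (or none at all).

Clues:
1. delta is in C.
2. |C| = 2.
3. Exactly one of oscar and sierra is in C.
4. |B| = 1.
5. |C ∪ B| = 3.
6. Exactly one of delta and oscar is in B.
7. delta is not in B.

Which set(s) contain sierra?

sierra: C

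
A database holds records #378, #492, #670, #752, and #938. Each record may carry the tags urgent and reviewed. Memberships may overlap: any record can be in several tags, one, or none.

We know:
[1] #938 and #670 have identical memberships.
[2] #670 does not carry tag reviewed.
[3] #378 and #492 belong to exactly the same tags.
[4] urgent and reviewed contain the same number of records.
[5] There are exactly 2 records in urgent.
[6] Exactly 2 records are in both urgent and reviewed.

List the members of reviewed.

reviewed = {#378, #492}

From (2): #670 ∉ reviewed.
(1): #938 matches #670: #938 ∉ reviewed.
Suppose #378 ∉ reviewed: no assignment then satisfies all the clues, so #378 ∈ reviewed.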